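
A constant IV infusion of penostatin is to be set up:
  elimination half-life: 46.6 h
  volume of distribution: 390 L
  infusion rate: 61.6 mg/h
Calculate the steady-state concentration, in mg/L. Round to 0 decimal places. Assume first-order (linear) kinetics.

11 mg/L

k = ln2 / t½ = 0.693147 / 46.6 = 0.01487 h⁻¹
CL = k × Vd = 0.01487 × 390 = 5.799 L/h
At steady state Css = R₀ / CL = 61.6 / 5.799 = 10.62 mg/L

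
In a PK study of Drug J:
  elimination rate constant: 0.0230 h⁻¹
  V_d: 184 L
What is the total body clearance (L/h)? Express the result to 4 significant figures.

4.232 L/h

CL = k × Vd = 0.0230 × 184 = 4.232 L/h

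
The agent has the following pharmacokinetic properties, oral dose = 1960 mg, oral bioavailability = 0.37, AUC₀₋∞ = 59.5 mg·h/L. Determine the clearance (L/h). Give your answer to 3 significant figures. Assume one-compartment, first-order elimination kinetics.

CL = F·Dose / AUC = 0.37 × 1960 / 59.5 = 12.19 L/h

12.2 L/h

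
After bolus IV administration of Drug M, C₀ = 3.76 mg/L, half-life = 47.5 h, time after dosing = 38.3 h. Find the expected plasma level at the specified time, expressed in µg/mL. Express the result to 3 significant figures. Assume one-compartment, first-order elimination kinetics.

k = ln2 / t½ = 0.693147 / 47.5 = 0.01459 h⁻¹
C = C₀ · e^(−k·t) = 3.760 × e^(−0.01459 × 38.3)
  = 3.760 × 0.5719 = 2.150 mg/L
(2.150 mg/L = 2.150 µg/mL)

2.15 µg/mL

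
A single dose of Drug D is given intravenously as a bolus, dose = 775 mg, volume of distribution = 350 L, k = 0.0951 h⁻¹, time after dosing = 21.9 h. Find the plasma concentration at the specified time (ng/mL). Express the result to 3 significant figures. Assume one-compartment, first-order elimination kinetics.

C₀ = Dose / Vd = 775.0 / 350 = 2.214 mg/L
C = C₀ · e^(−k·t) = 2.214 × e^(−0.09510 × 21.9)
  = 2.214 × 0.1246 = 0.2759 mg/L
Convert: 0.2759 mg/L × 1000 = 275.9 ng/mL

276 ng/mL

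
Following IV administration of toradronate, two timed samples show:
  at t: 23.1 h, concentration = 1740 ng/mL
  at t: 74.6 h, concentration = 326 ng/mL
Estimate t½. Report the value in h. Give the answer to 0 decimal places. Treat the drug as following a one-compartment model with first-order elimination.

21 h

k = ln(C₁/C₂) / (t₂ − t₁) = ln(1740/326) / (74.6 − 23.1)
  = 1.675 / 51.50 = 0.03252 h⁻¹
t½ = ln2 / k = 0.693147 / 0.03252 = 21.31 h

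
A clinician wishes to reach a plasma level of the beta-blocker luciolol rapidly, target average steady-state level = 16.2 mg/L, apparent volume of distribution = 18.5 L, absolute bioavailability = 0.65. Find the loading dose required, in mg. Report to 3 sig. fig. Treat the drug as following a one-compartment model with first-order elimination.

LD = Css × Vd / F = 16.2 × 18.5 / 0.65 = 461.1 mg

461 mg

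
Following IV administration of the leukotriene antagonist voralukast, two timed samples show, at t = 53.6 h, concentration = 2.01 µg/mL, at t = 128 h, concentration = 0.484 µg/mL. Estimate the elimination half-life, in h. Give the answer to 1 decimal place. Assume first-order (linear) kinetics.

k = ln(C₁/C₂) / (t₂ − t₁) = ln(2.01/0.484) / (128 − 53.6)
  = 1.424 / 74.40 = 0.01914 h⁻¹
t½ = ln2 / k = 0.693147 / 0.01914 = 36.21 h

36.2 h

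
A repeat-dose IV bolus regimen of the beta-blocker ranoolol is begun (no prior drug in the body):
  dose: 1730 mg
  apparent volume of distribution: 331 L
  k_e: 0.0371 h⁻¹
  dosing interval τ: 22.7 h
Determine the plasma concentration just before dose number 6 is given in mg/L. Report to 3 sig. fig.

3.90 mg/L

C₀ per dose = Dose / Vd = 1730 / 331 = 5.227 mg/L
Fraction remaining after one interval: r = e^(−kτ) = e^(−0.03710 × 22.7) = 0.4308
Before dose 6, 5 doses have been given (aged 1τ, 2τ, 3τ, 4τ, 5τ).
C_trough = C₀ × (r + r² + … + r^5) = C₀ × r(1−r^5)/(1−r)
        = 5.227 × 0.4308 × (1 − 0.01484) / (1 − 0.4308) = 3.897 mg/L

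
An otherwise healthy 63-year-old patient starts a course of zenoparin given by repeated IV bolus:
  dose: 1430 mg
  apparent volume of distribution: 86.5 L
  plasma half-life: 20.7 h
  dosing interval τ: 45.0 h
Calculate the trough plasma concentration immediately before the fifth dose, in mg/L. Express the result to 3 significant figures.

4.70 mg/L

C₀ per dose = Dose / Vd = 1430 / 86.5 = 16.53 mg/L
k = ln2 / t½ = 0.693147 / 20.7 = 0.03349 h⁻¹
Fraction remaining after one interval: r = e^(−kτ) = e^(−0.03349 × 45.0) = 0.2216
Before dose 5, 4 doses have been given (aged 1τ, 2τ, 3τ, 4τ).
C_trough = C₀ × (r + r² + … + r^4) = C₀ × r(1−r^4)/(1−r)
        = 16.53 × 0.2216 × (1 − 0.002411) / (1 − 0.2216) = 4.695 mg/L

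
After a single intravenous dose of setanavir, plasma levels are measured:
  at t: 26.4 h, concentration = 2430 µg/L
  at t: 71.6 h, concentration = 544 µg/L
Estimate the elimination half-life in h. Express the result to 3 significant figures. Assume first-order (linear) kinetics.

k = ln(C₁/C₂) / (t₂ − t₁) = ln(2430/544) / (71.6 − 26.4)
  = 1.497 / 45.20 = 0.03312 h⁻¹
t½ = ln2 / k = 0.693147 / 0.03312 = 20.93 h

20.9 h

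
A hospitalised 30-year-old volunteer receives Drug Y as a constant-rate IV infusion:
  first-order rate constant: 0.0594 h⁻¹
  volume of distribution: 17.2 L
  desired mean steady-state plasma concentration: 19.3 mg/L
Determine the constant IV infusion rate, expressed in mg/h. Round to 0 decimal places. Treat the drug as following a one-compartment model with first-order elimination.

CL = k × Vd = 0.05940 × 17.2 = 1.022 L/h
At steady state, infusion rate R₀ = Css × CL = 19.3 × 1.022 = 19.72 mg/h

20 mg/h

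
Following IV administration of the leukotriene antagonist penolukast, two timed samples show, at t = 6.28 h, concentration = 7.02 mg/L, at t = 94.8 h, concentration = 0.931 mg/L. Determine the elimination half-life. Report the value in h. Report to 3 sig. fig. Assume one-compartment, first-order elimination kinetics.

k = ln(C₁/C₂) / (t₂ − t₁) = ln(7.02/0.931) / (94.8 − 6.28)
  = 2.020 / 88.52 = 0.02282 h⁻¹
t½ = ln2 / k = 0.693147 / 0.02282 = 30.37 h

30.4 h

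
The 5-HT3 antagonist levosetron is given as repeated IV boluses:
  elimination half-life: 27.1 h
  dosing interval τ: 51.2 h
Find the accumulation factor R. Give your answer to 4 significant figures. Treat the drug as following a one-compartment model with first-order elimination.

k = ln2 / t½ = 0.693147 / 27.1 = 0.02558 h⁻¹
e^(−kτ) = e^(−0.02558 × 51.2) = 0.2699
Accumulation ratio R = 1 / (1 − e^(−kτ)) = 1 / (1 − 0.2699) = 1.370

1.370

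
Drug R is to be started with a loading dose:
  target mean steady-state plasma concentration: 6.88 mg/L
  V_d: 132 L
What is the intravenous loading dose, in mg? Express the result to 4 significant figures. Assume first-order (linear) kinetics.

LD = Css × Vd = 6.88 × 132 = 908.2 mg

908.2 mg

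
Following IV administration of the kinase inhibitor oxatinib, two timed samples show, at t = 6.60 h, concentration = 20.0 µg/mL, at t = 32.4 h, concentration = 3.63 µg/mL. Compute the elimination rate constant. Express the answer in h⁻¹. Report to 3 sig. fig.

k = ln(C₁/C₂) / (t₂ − t₁) = ln(20.0/3.63) / (32.4 − 6.60)
  = 1.706 / 25.80 = 0.06612 h⁻¹

0.0661 h⁻¹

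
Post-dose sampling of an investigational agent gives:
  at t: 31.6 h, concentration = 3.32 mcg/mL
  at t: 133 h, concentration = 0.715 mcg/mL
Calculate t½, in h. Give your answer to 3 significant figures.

k = ln(C₁/C₂) / (t₂ − t₁) = ln(3.32/0.715) / (133 − 31.6)
  = 1.535 / 101.4 = 0.01514 h⁻¹
t½ = ln2 / k = 0.693147 / 0.01514 = 45.78 h

45.8 h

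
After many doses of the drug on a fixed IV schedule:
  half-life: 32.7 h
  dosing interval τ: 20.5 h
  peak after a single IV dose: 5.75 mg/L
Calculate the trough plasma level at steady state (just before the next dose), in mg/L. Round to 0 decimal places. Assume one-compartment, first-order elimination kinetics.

11 mg/L

k = ln2 / t½ = 0.693147 / 32.7 = 0.02120 h⁻¹
e^(−kτ) = e^(−0.02120 × 20.5) = 0.6475
Accumulation ratio R = 1 / (1 − e^(−kτ)) = 1 / (1 − 0.6475) = 2.837
Steady-state trough = C₀ × R × e^(−kτ) = 5.75 × 2.837 × 0.6475 = 10.56 mg/L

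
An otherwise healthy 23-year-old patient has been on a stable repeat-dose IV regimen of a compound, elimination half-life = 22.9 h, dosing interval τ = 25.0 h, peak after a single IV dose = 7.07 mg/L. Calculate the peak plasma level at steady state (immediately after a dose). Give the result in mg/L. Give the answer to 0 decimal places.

k = ln2 / t½ = 0.693147 / 22.9 = 0.03027 h⁻¹
e^(−kτ) = e^(−0.03027 × 25.0) = 0.4692
Accumulation ratio R = 1 / (1 − e^(−kτ)) = 1 / (1 − 0.4692) = 1.884
Steady-state peak = C₀ × R = 7.07 × 1.884 = 13.32 mg/L

13 mg/L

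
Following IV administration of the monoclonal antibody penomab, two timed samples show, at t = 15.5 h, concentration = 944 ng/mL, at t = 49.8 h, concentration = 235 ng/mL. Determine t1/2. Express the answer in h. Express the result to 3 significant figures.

17.1 h

k = ln(C₁/C₂) / (t₂ − t₁) = ln(944/235) / (49.8 − 15.5)
  = 1.391 / 34.30 = 0.04055 h⁻¹
t½ = ln2 / k = 0.693147 / 0.04055 = 17.09 h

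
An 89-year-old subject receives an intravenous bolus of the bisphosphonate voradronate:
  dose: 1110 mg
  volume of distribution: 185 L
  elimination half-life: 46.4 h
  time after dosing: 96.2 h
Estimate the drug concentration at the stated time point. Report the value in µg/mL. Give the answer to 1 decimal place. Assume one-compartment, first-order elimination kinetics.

1.4 µg/mL

C₀ = Dose / Vd = 1110 / 185 = 6.000 mg/L
k = ln2 / t½ = 0.693147 / 46.4 = 0.01494 h⁻¹
C = C₀ · e^(−k·t) = 6.000 × e^(−0.01494 × 96.2)
  = 6.000 × 0.2376 = 1.426 mg/L
(1.426 mg/L = 1.426 µg/mL)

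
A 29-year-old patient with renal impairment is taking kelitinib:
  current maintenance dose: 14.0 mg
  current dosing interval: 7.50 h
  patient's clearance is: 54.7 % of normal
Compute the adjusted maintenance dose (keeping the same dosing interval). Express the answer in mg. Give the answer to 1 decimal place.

To keep the same average steady-state level, dosing rate must scale with clearance.
CL ratio = 54.7 / 100 = 0.5470
New dose (same interval) = 14.0 × 0.5470 = 7.658 mg

7.7 mg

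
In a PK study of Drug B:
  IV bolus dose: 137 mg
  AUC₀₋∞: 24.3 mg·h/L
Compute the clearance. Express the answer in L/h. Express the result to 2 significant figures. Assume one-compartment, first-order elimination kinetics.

CL = Dose / AUC = 137 / 24.3 = 5.638 L/h

5.6 L/h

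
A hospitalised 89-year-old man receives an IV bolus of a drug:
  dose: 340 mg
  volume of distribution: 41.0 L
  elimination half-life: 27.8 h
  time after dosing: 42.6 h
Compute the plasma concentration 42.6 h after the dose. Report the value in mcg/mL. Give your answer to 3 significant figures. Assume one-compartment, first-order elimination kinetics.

C₀ = Dose / Vd = 340.0 / 41.0 = 8.293 mg/L
k = ln2 / t½ = 0.693147 / 27.8 = 0.02493 h⁻¹
C = C₀ · e^(−k·t) = 8.293 × e^(−0.02493 × 42.6)
  = 8.293 × 0.3458 = 2.868 mg/L
(2.868 mg/L = 2.868 mcg/mL)

2.87 mcg/mL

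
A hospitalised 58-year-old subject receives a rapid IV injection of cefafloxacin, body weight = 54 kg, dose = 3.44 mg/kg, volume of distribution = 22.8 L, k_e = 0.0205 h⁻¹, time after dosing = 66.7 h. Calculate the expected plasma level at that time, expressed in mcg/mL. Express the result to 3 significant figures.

2.08 mcg/mL

Total dose = 3.44 × 54 = 185.8 mg
C₀ = Dose / Vd = 185.8 / 22.8 = 8.149 mg/L
C = C₀ · e^(−k·t) = 8.149 × e^(−0.02050 × 66.7)
  = 8.149 × 0.2548 = 2.076 mg/L
(2.076 mg/L = 2.076 mcg/mL)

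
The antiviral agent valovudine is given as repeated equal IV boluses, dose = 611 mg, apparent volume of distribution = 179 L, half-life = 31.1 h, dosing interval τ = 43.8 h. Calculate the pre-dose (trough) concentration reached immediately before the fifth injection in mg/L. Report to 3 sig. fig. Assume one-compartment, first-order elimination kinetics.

2.02 mg/L

C₀ per dose = Dose / Vd = 611 / 179 = 3.413 mg/L
k = ln2 / t½ = 0.693147 / 31.1 = 0.02229 h⁻¹
Fraction remaining after one interval: r = e^(−kτ) = e^(−0.02229 × 43.8) = 0.3767
Before dose 5, 4 doses have been given (aged 1τ, 2τ, 3τ, 4τ).
C_trough = C₀ × (r + r² + … + r^4) = C₀ × r(1−r^4)/(1−r)
        = 3.413 × 0.3767 × (1 − 0.02014) / (1 − 0.3767) = 2.021 mg/L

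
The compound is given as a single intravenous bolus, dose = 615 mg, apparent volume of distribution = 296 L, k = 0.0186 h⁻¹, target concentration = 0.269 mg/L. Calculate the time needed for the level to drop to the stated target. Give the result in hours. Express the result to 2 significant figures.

110 h

C₀ = Dose / Vd = 615.0 / 296 = 2.078 mg/L
t = ln(C₀ / C) / k = ln(2.078 / 0.269) / 0.01860
  = ln(7.725) / 0.01860 = 2.044 / 0.01860 = 109.9 h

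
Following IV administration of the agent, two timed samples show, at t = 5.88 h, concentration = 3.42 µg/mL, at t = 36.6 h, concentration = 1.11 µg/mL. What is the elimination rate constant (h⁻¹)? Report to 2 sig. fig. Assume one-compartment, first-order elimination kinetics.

0.037 h⁻¹

k = ln(C₁/C₂) / (t₂ − t₁) = ln(3.42/1.11) / (36.6 − 5.88)
  = 1.125 / 30.72 = 0.03662 h⁻¹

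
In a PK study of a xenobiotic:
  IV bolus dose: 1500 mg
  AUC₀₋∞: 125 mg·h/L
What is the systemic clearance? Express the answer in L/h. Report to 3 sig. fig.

12.0 L/h

CL = Dose / AUC = 1500 / 125 = 12.00 L/h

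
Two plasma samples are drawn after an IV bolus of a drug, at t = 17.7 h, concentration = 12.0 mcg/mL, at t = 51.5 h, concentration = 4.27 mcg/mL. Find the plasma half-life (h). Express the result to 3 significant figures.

k = ln(C₁/C₂) / (t₂ − t₁) = ln(12.0/4.27) / (51.5 − 17.7)
  = 1.033 / 33.80 = 0.03056 h⁻¹
t½ = ln2 / k = 0.693147 / 0.03056 = 22.68 h

22.7 h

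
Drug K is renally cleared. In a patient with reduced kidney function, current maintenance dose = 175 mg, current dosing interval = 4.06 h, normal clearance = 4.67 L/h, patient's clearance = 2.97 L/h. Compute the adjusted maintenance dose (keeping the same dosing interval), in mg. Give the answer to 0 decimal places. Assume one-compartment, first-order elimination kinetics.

To keep the same average steady-state level, dosing rate must scale with clearance.
CL ratio = 2.97 / 4.67 = 0.6360
New dose (same interval) = 175 × 0.6360 = 111.3 mg

111 mg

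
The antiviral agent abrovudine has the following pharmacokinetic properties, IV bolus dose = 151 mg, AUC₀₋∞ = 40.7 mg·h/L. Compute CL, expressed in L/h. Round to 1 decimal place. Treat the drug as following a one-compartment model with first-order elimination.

3.7 L/h

CL = Dose / AUC = 151 / 40.7 = 3.710 L/h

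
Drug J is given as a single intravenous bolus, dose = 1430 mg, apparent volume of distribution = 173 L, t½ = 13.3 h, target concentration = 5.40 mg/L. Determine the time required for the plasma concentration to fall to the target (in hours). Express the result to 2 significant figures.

C₀ = Dose / Vd = 1430 / 173 = 8.266 mg/L
k = ln2 / t½ = 0.693147 / 13.3 = 0.05212 h⁻¹
t = ln(C₀ / C) / k = ln(8.266 / 5.40) / 0.05212
  = ln(1.531) / 0.05212 = 0.4259 / 0.05212 = 8.172 h

8.2 h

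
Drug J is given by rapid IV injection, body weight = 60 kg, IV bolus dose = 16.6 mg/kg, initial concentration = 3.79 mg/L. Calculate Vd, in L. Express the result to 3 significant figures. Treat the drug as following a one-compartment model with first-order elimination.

Dose = 16.6 × 60 = 996.0 mg
Vd = Dose / C₀ = 996.0 / 3.79 = 262.8 L

263 L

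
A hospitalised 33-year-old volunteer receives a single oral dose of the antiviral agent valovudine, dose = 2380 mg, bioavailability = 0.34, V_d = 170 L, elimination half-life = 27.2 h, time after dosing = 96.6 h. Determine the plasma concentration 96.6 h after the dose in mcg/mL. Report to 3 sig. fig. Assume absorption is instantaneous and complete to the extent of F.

0.406 mcg/mL

Amount reaching circulation = F × Dose = 0.34 × 2380 = 809.2 mg
C₀ = F·Dose / Vd = 809.2 / 170 = 4.760 mg/L
k = ln2 / t½ = 0.693147 / 27.2 = 0.02548 h⁻¹
C = C₀ · e^(−k·t) = 4.760 × e^(−0.02548 × 96.6)
  = 4.760 × 0.08532 = 0.4061 mg/L
(0.4061 mg/L = 0.4061 mcg/mL)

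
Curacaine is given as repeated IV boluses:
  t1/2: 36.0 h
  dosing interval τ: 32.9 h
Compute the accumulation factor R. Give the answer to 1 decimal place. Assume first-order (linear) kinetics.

k = ln2 / t½ = 0.693147 / 36.0 = 0.01925 h⁻¹
e^(−kτ) = e^(−0.01925 × 32.9) = 0.5308
Accumulation ratio R = 1 / (1 − e^(−kτ)) = 1 / (1 − 0.5308) = 2.131

2.1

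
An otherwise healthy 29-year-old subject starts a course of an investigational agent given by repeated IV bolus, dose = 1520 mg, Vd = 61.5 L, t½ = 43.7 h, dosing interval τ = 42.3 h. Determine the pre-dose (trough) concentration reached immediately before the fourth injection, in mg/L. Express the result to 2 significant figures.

22 mg/L

C₀ per dose = Dose / Vd = 1520 / 61.5 = 24.72 mg/L
k = ln2 / t½ = 0.693147 / 43.7 = 0.01586 h⁻¹
Fraction remaining after one interval: r = e^(−kτ) = e^(−0.01586 × 42.3) = 0.5113
Before dose 4, 3 doses have been given (aged 1τ, 2τ, 3τ).
C_trough = C₀ × (r + r² + … + r^3) = C₀ × r(1−r^3)/(1−r)
        = 24.72 × 0.5113 × (1 − 0.1337) / (1 − 0.5113) = 22.41 mg/L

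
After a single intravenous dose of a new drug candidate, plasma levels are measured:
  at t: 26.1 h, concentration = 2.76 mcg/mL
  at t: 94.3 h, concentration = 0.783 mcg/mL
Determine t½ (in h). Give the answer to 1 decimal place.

k = ln(C₁/C₂) / (t₂ − t₁) = ln(2.76/0.783) / (94.3 − 26.1)
  = 1.260 / 68.20 = 0.01848 h⁻¹
t½ = ln2 / k = 0.693147 / 0.01848 = 37.51 h

37.5 h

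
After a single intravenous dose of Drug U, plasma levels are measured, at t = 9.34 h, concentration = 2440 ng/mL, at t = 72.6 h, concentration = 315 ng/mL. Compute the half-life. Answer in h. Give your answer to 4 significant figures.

k = ln(C₁/C₂) / (t₂ − t₁) = ln(2440/315) / (72.6 − 9.34)
  = 2.047 / 63.26 = 0.03236 h⁻¹
t½ = ln2 / k = 0.693147 / 0.03236 = 21.42 h

21.42 h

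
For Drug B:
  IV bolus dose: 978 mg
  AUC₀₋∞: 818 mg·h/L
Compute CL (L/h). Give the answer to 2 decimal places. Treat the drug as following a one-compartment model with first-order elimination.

CL = Dose / AUC = 978 / 818 = 1.196 L/h

1.20 L/h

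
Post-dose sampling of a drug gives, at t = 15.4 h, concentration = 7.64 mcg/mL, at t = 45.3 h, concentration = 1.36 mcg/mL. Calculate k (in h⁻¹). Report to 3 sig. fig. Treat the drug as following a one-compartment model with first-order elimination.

0.0577 h⁻¹

k = ln(C₁/C₂) / (t₂ − t₁) = ln(7.64/1.36) / (45.3 − 15.4)
  = 1.726 / 29.90 = 0.05773 h⁻¹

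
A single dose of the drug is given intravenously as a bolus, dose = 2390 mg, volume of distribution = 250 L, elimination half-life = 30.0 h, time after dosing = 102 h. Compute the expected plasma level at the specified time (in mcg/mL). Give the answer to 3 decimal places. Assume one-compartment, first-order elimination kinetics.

C₀ = Dose / Vd = 2390 / 250 = 9.560 mg/L
k = ln2 / t½ = 0.693147 / 30.0 = 0.02310 h⁻¹
C = C₀ · e^(−k·t) = 9.560 × e^(−0.02310 × 102)
  = 9.560 × 0.09478 = 0.9061 mg/L
(0.9061 mg/L = 0.9061 mcg/mL)

0.906 mcg/mL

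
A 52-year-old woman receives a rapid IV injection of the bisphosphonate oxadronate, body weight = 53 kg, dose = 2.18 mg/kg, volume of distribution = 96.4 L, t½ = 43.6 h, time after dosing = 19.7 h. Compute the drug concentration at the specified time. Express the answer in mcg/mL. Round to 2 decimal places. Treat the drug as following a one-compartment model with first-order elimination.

0.88 mcg/mL

Total dose = 2.18 × 53 = 115.5 mg
C₀ = Dose / Vd = 115.5 / 96.4 = 1.198 mg/L
k = ln2 / t½ = 0.693147 / 43.6 = 0.01590 h⁻¹
C = C₀ · e^(−k·t) = 1.198 × e^(−0.01590 × 19.7)
  = 1.198 × 0.7311 = 0.8759 mg/L
(0.8759 mg/L = 0.8759 mcg/mL)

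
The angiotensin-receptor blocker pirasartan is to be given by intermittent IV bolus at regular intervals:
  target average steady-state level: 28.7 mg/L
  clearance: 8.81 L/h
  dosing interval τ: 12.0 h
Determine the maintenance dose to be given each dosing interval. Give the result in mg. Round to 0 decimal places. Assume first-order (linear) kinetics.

3034 mg

At steady state, Dose/τ = Css × CL.
Dose = Css × CL × τ = 28.7 × 8.810 × 12.0 = 3034 mg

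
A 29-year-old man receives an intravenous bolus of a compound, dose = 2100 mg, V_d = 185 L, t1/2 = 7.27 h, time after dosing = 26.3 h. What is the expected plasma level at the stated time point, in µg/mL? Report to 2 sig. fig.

0.92 µg/mL

C₀ = Dose / Vd = 2100 / 185 = 11.35 mg/L
k = ln2 / t½ = 0.693147 / 7.27 = 0.09534 h⁻¹
C = C₀ · e^(−k·t) = 11.35 × e^(−0.09534 × 26.3)
  = 11.35 × 0.08148 = 0.9248 mg/L
(0.9248 mg/L = 0.9248 µg/mL)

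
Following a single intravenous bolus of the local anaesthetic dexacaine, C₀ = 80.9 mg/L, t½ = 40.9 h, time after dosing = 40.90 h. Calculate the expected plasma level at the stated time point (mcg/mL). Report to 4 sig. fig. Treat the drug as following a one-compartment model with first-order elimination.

k = ln2 / t½ = 0.693147 / 40.9 = 0.01695 h⁻¹
t / t½ = 40.90 / 40.9 = 1 half-lives
C = C₀ × (1/2)^1 = 80.90 × 0.5000 = 40.45 mg/L
(40.45 mg/L = 40.45 mcg/mL)

40.45 mcg/mL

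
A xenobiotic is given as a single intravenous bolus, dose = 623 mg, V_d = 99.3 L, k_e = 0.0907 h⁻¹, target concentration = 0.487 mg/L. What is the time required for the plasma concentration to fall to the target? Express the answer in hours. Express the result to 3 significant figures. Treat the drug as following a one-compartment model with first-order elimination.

C₀ = Dose / Vd = 623.0 / 99.3 = 6.274 mg/L
t = ln(C₀ / C) / k = ln(6.274 / 0.487) / 0.09070
  = ln(12.88) / 0.09070 = 2.556 / 0.09070 = 28.18 h

28.2 h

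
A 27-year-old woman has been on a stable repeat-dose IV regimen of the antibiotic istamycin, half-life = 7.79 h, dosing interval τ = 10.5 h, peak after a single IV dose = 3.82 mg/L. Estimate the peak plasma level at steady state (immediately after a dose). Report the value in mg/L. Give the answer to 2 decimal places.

6.29 mg/L

k = ln2 / t½ = 0.693147 / 7.79 = 0.08898 h⁻¹
e^(−kτ) = e^(−0.08898 × 10.5) = 0.3929
Accumulation ratio R = 1 / (1 − e^(−kτ)) = 1 / (1 − 0.3929) = 1.647
Steady-state peak = C₀ × R = 3.82 × 1.647 = 6.292 mg/L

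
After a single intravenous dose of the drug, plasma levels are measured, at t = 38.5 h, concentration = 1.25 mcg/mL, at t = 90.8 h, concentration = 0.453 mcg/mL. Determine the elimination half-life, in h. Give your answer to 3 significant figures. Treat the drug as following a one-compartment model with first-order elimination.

k = ln(C₁/C₂) / (t₂ − t₁) = ln(1.25/0.453) / (90.8 − 38.5)
  = 1.015 / 52.30 = 0.01941 h⁻¹
t½ = ln2 / k = 0.693147 / 0.01941 = 35.71 h

35.7 h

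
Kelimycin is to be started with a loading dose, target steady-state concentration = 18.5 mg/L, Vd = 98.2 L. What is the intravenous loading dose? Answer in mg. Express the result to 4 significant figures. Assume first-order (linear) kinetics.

1817 mg

LD = Css × Vd = 18.5 × 98.2 = 1817 mg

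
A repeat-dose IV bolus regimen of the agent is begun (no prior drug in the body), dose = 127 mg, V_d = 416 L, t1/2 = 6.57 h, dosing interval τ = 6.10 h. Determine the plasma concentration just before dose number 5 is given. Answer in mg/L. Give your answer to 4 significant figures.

C₀ per dose = Dose / Vd = 127 / 416 = 0.3053 mg/L
k = ln2 / t½ = 0.693147 / 6.57 = 0.1055 h⁻¹
Fraction remaining after one interval: r = e^(−kτ) = e^(−0.1055 × 6.10) = 0.5254
Before dose 5, 4 doses have been given (aged 1τ, 2τ, 3τ, 4τ).
C_trough = C₀ × (r + r² + … + r^4) = C₀ × r(1−r^4)/(1−r)
        = 0.3053 × 0.5254 × (1 − 0.07620) / (1 − 0.5254) = 0.3122 mg/L

0.3122 mg/L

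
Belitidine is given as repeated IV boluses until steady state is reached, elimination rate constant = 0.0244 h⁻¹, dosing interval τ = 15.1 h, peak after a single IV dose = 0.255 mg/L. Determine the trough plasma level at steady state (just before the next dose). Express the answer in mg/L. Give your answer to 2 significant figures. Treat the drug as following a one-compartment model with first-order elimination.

0.57 mg/L

e^(−kτ) = e^(−0.02440 × 15.1) = 0.6918
Accumulation ratio R = 1 / (1 − e^(−kτ)) = 1 / (1 − 0.6918) = 3.245
Steady-state trough = C₀ × R × e^(−kτ) = 0.255 × 3.245 × 0.6918 = 0.5724 mg/L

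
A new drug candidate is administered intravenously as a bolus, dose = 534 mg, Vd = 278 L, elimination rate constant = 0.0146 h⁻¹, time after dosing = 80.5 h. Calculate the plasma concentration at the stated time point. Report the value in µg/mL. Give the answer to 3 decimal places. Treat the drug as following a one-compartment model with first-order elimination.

0.593 µg/mL

C₀ = Dose / Vd = 534.0 / 278 = 1.921 mg/L
C = C₀ · e^(−k·t) = 1.921 × e^(−0.01460 × 80.5)
  = 1.921 × 0.3087 = 0.5930 mg/L
(0.5930 mg/L = 0.5930 µg/mL)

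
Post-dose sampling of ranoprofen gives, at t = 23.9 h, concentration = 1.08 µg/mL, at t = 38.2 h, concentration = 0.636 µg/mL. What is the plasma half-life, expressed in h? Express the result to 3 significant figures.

k = ln(C₁/C₂) / (t₂ − t₁) = ln(1.08/0.636) / (38.2 − 23.9)
  = 0.5295 / 14.30 = 0.03703 h⁻¹
t½ = ln2 / k = 0.693147 / 0.03703 = 18.72 h

18.7 h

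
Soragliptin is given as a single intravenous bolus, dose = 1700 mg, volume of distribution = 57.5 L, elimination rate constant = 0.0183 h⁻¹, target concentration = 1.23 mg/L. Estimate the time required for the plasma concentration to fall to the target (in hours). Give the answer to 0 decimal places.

174 h

C₀ = Dose / Vd = 1700 / 57.5 = 29.57 mg/L
t = ln(C₀ / C) / k = ln(29.57 / 1.23) / 0.01830
  = ln(24.04) / 0.01830 = 3.180 / 0.01830 = 173.8 h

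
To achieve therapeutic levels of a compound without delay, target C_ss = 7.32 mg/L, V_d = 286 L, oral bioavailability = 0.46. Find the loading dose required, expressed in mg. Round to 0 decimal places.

LD = Css × Vd / F = 7.32 × 286 / 0.46 = 4551 mg

4551 mg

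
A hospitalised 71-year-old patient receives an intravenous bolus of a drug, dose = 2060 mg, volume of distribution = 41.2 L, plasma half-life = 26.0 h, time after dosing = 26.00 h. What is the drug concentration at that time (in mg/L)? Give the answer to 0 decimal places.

25 mg/L

C₀ = Dose / Vd = 2060 / 41.2 = 50.00 mg/L
k = ln2 / t½ = 0.693147 / 26.0 = 0.02666 h⁻¹
t / t½ = 26.00 / 26.0 = 1 half-lives
C = C₀ × (1/2)^1 = 50.00 × 0.5000 = 25.00 mg/L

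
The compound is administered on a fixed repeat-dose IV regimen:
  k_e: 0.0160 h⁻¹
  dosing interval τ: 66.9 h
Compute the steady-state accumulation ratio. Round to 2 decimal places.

e^(−kτ) = e^(−0.01600 × 66.9) = 0.3429
Accumulation ratio R = 1 / (1 − e^(−kτ)) = 1 / (1 − 0.3429) = 1.522

1.52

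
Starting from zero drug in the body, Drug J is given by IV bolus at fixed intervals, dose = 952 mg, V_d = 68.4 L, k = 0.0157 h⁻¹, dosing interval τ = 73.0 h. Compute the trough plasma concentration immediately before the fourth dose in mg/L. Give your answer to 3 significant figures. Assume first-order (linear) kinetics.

6.28 mg/L

C₀ per dose = Dose / Vd = 952 / 68.4 = 13.92 mg/L
Fraction remaining after one interval: r = e^(−kτ) = e^(−0.01570 × 73.0) = 0.3179
Before dose 4, 3 doses have been given (aged 1τ, 2τ, 3τ).
C_trough = C₀ × (r + r² + … + r^3) = C₀ × r(1−r^3)/(1−r)
        = 13.92 × 0.3179 × (1 − 0.03213) / (1 − 0.3179) = 6.279 mg/L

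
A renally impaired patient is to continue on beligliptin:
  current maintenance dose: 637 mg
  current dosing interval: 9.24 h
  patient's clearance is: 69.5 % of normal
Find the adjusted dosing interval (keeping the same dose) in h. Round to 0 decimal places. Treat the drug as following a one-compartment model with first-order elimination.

To keep the same average steady-state level, dosing rate must scale with clearance.
CL ratio = 69.5 / 100 = 0.6950
New interval (same dose) = 9.24 / 0.6950 = 13.29 h

13 h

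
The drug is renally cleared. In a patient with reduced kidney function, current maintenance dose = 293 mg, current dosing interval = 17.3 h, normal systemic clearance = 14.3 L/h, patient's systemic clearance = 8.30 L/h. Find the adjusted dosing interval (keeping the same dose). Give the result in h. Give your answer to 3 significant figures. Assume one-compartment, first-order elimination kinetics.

To keep the same average steady-state level, dosing rate must scale with clearance.
CL ratio = 8.30 / 14.3 = 0.5804
New interval (same dose) = 17.3 / 0.5804 = 29.81 h

29.8 h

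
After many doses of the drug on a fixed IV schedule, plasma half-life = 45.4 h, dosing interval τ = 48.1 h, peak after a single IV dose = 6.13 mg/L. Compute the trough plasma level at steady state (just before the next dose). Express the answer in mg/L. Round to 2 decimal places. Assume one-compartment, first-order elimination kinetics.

5.65 mg/L

k = ln2 / t½ = 0.693147 / 45.4 = 0.01527 h⁻¹
e^(−kτ) = e^(−0.01527 × 48.1) = 0.4798
Accumulation ratio R = 1 / (1 − e^(−kτ)) = 1 / (1 − 0.4798) = 1.922
Steady-state trough = C₀ × R × e^(−kτ) = 6.13 × 1.922 × 0.4798 = 5.653 mg/L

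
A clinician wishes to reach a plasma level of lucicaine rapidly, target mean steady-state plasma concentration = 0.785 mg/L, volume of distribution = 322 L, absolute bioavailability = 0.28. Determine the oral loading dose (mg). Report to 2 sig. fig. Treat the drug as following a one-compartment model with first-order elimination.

900 mg

LD = Css × Vd / F = 0.785 × 322 / 0.28 = 902.8 mg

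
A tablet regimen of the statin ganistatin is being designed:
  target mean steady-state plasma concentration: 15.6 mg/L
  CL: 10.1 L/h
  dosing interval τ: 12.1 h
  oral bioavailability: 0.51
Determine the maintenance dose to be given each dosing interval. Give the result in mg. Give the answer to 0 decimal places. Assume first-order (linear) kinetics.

3738 mg

At steady state, F × (Dose/τ) = Css × CL.
Dose = Css × CL × τ / F = 15.6 × 10.10 × 12.1 / 0.51 = 3738 mg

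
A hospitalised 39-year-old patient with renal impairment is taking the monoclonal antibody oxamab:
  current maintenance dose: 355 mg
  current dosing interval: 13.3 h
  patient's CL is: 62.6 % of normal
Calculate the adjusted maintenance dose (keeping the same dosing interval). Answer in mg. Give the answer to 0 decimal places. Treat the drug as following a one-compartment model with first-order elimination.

222 mg

To keep the same average steady-state level, dosing rate must scale with clearance.
CL ratio = 62.6 / 100 = 0.6260
New dose (same interval) = 355 × 0.6260 = 222.2 mg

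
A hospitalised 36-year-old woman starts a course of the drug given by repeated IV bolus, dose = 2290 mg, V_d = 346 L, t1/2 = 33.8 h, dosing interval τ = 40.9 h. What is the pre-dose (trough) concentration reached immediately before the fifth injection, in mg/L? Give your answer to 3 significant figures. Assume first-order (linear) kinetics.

C₀ per dose = Dose / Vd = 2290 / 346 = 6.618 mg/L
k = ln2 / t½ = 0.693147 / 33.8 = 0.02051 h⁻¹
Fraction remaining after one interval: r = e^(−kτ) = e^(−0.02051 × 40.9) = 0.4322
Before dose 5, 4 doses have been given (aged 1τ, 2τ, 3τ, 4τ).
C_trough = C₀ × (r + r² + … + r^4) = C₀ × r(1−r^4)/(1−r)
        = 6.618 × 0.4322 × (1 − 0.03489) / (1 − 0.4322) = 4.862 mg/L

4.86 mg/L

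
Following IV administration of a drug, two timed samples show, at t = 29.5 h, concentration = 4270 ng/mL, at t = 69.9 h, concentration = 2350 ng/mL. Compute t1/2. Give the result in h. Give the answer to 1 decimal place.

k = ln(C₁/C₂) / (t₂ − t₁) = ln(4270/2350) / (69.9 − 29.5)
  = 0.5972 / 40.40 = 0.01478 h⁻¹
t½ = ln2 / k = 0.693147 / 0.01478 = 46.90 h

46.9 h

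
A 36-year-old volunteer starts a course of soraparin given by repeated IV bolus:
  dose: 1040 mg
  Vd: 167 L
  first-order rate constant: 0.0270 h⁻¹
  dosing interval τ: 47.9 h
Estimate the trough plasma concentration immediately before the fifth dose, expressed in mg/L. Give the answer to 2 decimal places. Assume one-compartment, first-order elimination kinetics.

2.34 mg/L

C₀ per dose = Dose / Vd = 1040 / 167 = 6.228 mg/L
Fraction remaining after one interval: r = e^(−kτ) = e^(−0.02700 × 47.9) = 0.2744
Before dose 5, 4 doses have been given (aged 1τ, 2τ, 3τ, 4τ).
C_trough = C₀ × (r + r² + … + r^4) = C₀ × r(1−r^4)/(1−r)
        = 6.228 × 0.2744 × (1 − 0.005669) / (1 − 0.2744) = 2.342 mg/L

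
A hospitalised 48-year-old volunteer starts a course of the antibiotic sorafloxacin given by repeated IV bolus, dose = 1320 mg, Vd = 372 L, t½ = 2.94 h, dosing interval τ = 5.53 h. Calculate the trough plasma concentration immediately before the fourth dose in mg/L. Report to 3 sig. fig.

C₀ per dose = Dose / Vd = 1320 / 372 = 3.548 mg/L
k = ln2 / t½ = 0.693147 / 2.94 = 0.2358 h⁻¹
Fraction remaining after one interval: r = e^(−kτ) = e^(−0.2358 × 5.53) = 0.2715
Before dose 4, 3 doses have been given (aged 1τ, 2τ, 3τ).
C_trough = C₀ × (r + r² + … + r^3) = C₀ × r(1−r^3)/(1−r)
        = 3.548 × 0.2715 × (1 − 0.02001) / (1 − 0.2715) = 1.296 mg/L

1.30 mg/L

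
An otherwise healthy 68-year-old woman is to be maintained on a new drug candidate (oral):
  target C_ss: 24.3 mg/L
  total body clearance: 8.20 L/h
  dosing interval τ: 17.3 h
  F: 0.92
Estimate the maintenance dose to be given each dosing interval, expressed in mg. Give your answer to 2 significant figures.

At steady state, F × (Dose/τ) = Css × CL.
Dose = Css × CL × τ / F = 24.3 × 8.200 × 17.3 / 0.92 = 3747 mg

3700 mg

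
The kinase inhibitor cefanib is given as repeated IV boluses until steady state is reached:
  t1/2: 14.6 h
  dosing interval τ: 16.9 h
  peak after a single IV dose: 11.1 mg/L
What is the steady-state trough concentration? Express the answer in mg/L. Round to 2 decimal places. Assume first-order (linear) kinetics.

9.02 mg/L

k = ln2 / t½ = 0.693147 / 14.6 = 0.04748 h⁻¹
e^(−kτ) = e^(−0.04748 × 16.9) = 0.4482
Accumulation ratio R = 1 / (1 − e^(−kτ)) = 1 / (1 − 0.4482) = 1.812
Steady-state trough = C₀ × R × e^(−kτ) = 11.1 × 1.812 × 0.4482 = 9.015 mg/L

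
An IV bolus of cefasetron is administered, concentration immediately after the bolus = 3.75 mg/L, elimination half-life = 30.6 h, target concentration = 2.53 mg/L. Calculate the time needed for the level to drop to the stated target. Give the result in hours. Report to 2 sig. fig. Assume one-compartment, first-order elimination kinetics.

k = ln2 / t½ = 0.693147 / 30.6 = 0.02265 h⁻¹
t = ln(C₀ / C) / k = ln(3.750 / 2.53) / 0.02265
  = ln(1.482) / 0.02265 = 0.3934 / 0.02265 = 17.37 h

17 h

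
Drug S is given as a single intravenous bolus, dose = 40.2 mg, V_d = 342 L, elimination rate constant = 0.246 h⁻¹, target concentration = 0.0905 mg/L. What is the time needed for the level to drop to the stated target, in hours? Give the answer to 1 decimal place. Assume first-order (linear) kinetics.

C₀ = Dose / Vd = 40.20 / 342 = 0.1175 mg/L
t = ln(C₀ / C) / k = ln(0.1175 / 0.0905) / 0.2460
  = ln(1.298) / 0.2460 = 0.2608 / 0.2460 = 1.060 h

1.1 h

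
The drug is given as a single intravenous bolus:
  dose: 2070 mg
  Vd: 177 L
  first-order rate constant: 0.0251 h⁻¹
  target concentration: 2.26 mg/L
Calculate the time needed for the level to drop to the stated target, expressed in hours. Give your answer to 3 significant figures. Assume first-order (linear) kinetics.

C₀ = Dose / Vd = 2070 / 177 = 11.69 mg/L
t = ln(C₀ / C) / k = ln(11.69 / 2.26) / 0.02510
  = ln(5.173) / 0.02510 = 1.643 / 0.02510 = 65.46 h

65.5 h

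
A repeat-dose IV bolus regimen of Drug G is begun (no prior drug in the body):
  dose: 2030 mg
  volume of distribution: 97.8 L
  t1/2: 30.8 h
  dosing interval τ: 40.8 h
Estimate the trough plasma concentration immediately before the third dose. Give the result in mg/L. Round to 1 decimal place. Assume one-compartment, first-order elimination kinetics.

11.6 mg/L

C₀ per dose = Dose / Vd = 2030 / 97.8 = 20.76 mg/L
k = ln2 / t½ = 0.693147 / 30.8 = 0.02250 h⁻¹
Fraction remaining after one interval: r = e^(−kτ) = e^(−0.02250 × 40.8) = 0.3993
Before dose 3, 2 doses have been given (aged 1τ, 2τ).
C_trough = C₀ × (r + r²) = 20.76 × (0.3993 + 0.1594) = 11.60 mg/L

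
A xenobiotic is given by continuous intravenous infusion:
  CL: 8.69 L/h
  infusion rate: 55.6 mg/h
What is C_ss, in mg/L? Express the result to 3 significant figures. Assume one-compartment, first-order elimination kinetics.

At steady state Css = R₀ / CL = 55.6 / 8.690 = 6.398 mg/L

6.40 mg/L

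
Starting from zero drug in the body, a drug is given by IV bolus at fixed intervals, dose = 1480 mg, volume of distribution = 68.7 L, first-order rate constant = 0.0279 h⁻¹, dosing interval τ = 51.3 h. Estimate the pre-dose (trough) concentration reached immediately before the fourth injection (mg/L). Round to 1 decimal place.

6.7 mg/L

C₀ per dose = Dose / Vd = 1480 / 68.7 = 21.54 mg/L
Fraction remaining after one interval: r = e^(−kτ) = e^(−0.02790 × 51.3) = 0.2390
Before dose 4, 3 doses have been given (aged 1τ, 2τ, 3τ).
C_trough = C₀ × (r + r² + … + r^3) = C₀ × r(1−r^3)/(1−r)
        = 21.54 × 0.2390 × (1 − 0.01365) / (1 − 0.2390) = 6.673 mg/L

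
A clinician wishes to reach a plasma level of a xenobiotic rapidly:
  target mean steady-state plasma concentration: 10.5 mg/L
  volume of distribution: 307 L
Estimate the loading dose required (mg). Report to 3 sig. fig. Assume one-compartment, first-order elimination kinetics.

3220 mg

LD = Css × Vd = 10.5 × 307 = 3224 mg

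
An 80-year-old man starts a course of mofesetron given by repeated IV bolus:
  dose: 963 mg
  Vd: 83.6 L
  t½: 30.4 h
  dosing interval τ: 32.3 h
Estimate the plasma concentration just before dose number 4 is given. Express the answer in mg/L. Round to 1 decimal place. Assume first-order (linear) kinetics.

C₀ per dose = Dose / Vd = 963 / 83.6 = 11.52 mg/L
k = ln2 / t½ = 0.693147 / 30.4 = 0.02280 h⁻¹
Fraction remaining after one interval: r = e^(−kτ) = e^(−0.02280 × 32.3) = 0.4788
Before dose 4, 3 doses have been given (aged 1τ, 2τ, 3τ).
C_trough = C₀ × (r + r² + … + r^3) = C₀ × r(1−r^3)/(1−r)
        = 11.52 × 0.4788 × (1 − 0.1098) / (1 − 0.4788) = 9.421 mg/L

9.4 mg/L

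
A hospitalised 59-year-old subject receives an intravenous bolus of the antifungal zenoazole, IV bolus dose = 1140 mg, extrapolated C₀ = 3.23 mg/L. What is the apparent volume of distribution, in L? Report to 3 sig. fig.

Vd = Dose / C₀ = 1140 / 3.23 = 352.9 L

353 L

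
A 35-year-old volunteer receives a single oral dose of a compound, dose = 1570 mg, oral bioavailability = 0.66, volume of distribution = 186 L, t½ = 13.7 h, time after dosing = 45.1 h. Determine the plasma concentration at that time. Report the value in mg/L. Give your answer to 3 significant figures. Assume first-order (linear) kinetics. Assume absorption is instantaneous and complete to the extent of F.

Amount reaching circulation = F × Dose = 0.66 × 1570 = 1036 mg
C₀ = F·Dose / Vd = 1036 / 186 = 5.570 mg/L
k = ln2 / t½ = 0.693147 / 13.7 = 0.05059 h⁻¹
C = C₀ · e^(−k·t) = 5.570 × e^(−0.05059 × 45.1)
  = 5.570 × 0.1021 = 0.5687 mg/L

0.569 mg/L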